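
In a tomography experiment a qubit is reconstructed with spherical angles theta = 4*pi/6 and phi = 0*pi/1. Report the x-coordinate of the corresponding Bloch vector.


theta = 2.0944, phi = 0.0000
r_x = sin(theta)*cos(phi) = 0.8660 * 1.0000
r_x = 0.8660

0.8660


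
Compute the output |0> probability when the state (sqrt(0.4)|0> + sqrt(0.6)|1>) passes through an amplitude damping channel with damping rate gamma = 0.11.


For amplitude damping with parameter gamma on state sqrt(a)|0> + sqrt(b)|1>:
alpha^2 = 0.4, beta^2 = 0.6
P(|0>) = alpha^2 + gamma * beta^2
= 0.4 + 0.11 * 0.6
= 0.4 + 0.0660
= 0.4660

0.4660


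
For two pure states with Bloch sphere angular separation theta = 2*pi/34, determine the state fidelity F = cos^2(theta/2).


For states separated by angle theta on Bloch sphere:
F = cos^2(theta/2)
theta = 2*pi/34 = 0.1848
theta/2 = 0.0924
cos(theta/2) = 0.9957
F = 0.9915

0.9915


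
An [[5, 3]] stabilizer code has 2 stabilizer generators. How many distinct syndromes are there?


Each stabilizer generator gives a binary (+1 or -1) measurement outcome.
With 2 independent generators:
Total syndromes = 2^2
= 4

4


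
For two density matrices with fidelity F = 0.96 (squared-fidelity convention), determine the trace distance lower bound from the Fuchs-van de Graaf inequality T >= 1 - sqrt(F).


Fuchs-van de Graaf (squared-fidelity convention): 1 - sqrt(F) <= T <= sqrt(1 - F).
Lower bound: T >= 1 - sqrt(F)
sqrt(F) = sqrt(0.96) = 0.9798
T >= 1 - 0.9798
T >= 0.0202

0.0202


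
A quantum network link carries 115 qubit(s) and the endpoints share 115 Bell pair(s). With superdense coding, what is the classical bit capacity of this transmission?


Superdense coding allows 2 classical bits per shared entangled pair.
115 pair(s) -> 2 * 115 = 230 classical bits

230


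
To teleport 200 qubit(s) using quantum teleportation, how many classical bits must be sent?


Quantum teleportation requires 2 classical bits per qubit teleported.
200 qubit(s) -> 2 * 200 = 400 classical bits

400


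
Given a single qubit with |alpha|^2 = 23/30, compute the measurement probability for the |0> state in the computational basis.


|alpha|^2 = 23/30 = 0.7667
|beta|^2 = 1 - 23/30 = 7/30 = 0.2333
P(|0>) = |alpha|^2 = 0.7667

0.7667


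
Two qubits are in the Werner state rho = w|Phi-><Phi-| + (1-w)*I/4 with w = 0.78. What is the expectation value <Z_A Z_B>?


|Phi-> = (|00> - |11>)/sqrt(2)
For the pure Bell state, <Z_A Z_B> = +1 (Bell-state Pauli correlator).
The maximally-mixed part I/4 has tr(I/4 * P tensor P) = 0 for any traceless Pauli P.
So <Z_A Z_B>_rho = w * (+1) + (1 - w) * 0
= 0.78 * (+1)
= 0.7800

0.7800


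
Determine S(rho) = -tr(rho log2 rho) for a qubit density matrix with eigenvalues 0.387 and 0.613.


S = -p*log2(p) - (1-p)*log2(1-p)
p = 0.3870, 1-p = 0.6130
= -0.3870 * log2(0.3870) - 0.6130 * log2(0.6130)
= -(-0.5300) - (-0.4328)
= 0.9628

0.9628


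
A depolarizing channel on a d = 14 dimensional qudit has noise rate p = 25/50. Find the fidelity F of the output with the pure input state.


F = (1-p) + p/d
= (1 - 0.5000) + 0.5000/14
= 0.5000 + 0.0357
= 0.5357

0.5357


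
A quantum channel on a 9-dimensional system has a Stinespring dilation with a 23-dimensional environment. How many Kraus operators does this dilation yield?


Tracing out the environment in an orthonormal basis {|i>_E} gives Kraus operators K_i = <i|_E U |0>_E.
Number of Kraus operators = dim(H_env) = d_env
= 23

23


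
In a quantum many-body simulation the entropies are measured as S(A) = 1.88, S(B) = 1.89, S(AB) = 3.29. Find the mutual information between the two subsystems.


I(A:B) = S(A) + S(B) - S(AB)
= 1.88 + 1.89 - 3.29
= 0.4800

0.4800


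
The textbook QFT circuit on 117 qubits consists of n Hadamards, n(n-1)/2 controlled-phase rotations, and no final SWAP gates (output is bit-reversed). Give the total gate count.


Hadamard gates: 117
Controlled rotations: n*(n-1)/2 = 117*116/2 = 6786
SWAP gates: 0 (omitted)
Total = 117 + 6786
= 6903

6903


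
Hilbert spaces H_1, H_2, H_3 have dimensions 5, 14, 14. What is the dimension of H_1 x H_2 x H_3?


dim(H_1 x H_2 x H_3) = 5 * 14 * 14
= 70 * 14
= 980

980


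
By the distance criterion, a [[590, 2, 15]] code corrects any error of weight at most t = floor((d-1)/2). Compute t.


Code parameters: [[590, 2, 15]], distance d = 15.
Number of correctable errors = floor((d-1)/2)
= floor((15 - 1)/2)
= floor(14/2)
= 7

7


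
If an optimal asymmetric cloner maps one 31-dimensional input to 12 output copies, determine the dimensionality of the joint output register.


Output space = H^(tensor 12) where dim(H) = 31
dim = 31^12
= 961 (after 2 factors)
= 29791 (after 3 factors)
= 923521 (after 4 factors)
= 28629151 (after 5 factors)
= 887503681 (after 6 factors)
= 27512614111 (after 7 factors)
= 852891037441 (after 8 factors)
= 26439622160671 (after 9 factors)
= 819628286980801 (after 10 factors)
= 25408476896404831 (after 11 factors)
= 787662783788549761 (after 12 factors)
= 787662783788549761

787662783788549761


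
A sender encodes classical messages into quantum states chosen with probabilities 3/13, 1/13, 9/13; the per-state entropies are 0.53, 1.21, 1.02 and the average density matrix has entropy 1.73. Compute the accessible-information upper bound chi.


chi = S(rho) - sum_i p_i * S(rho_i)
Weighted entropy = 3/13 * 0.53 + 1/13 * 1.21 + 9/13 * 1.02
= 0.9215
chi = 1.73 - 0.9215
= 0.8085

0.8085


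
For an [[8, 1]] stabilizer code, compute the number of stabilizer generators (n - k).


For an [[n,k]] stabilizer code:
Number of stabilizer generators = n - k
= 8 - 1
= 7

7


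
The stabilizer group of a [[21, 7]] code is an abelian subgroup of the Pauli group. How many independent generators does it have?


For an [[n,k]] stabilizer code:
Number of stabilizer generators = n - k
= 21 - 7
= 14

14


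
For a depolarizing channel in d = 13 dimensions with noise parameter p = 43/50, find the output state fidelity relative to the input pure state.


F = (1-p) + p/d
= (1 - 0.8600) + 0.8600/13
= 0.1400 + 0.0662
= 0.2062

0.2062


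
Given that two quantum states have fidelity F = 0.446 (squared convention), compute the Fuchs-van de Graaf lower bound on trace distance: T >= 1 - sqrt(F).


Fuchs-van de Graaf (squared-fidelity convention): 1 - sqrt(F) <= T <= sqrt(1 - F).
Lower bound: T >= 1 - sqrt(F)
sqrt(F) = sqrt(0.446) = 0.6678
T >= 1 - 0.6678
T >= 0.3322

0.3322


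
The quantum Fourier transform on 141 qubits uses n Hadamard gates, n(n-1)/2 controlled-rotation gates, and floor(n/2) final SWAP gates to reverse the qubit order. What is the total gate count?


Hadamard gates: 141
Controlled rotations: n*(n-1)/2 = 141*140/2 = 9870
SWAP gates: floor(n/2) = floor(141/2) = 70
Total = 141 + 9870 + 70
= 10081

10081


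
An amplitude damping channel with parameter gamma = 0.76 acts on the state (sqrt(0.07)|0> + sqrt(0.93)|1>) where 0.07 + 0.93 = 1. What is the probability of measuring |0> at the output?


For amplitude damping with parameter gamma on state sqrt(a)|0> + sqrt(b)|1>:
alpha^2 = 0.07, beta^2 = 0.93
P(|0>) = alpha^2 + gamma * beta^2
= 0.07 + 0.76 * 0.93
= 0.07 + 0.7068
= 0.7768

0.7768


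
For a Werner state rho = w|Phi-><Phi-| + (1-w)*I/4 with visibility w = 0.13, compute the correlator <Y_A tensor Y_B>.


|Phi-> = (|00> - |11>)/sqrt(2)
For the pure Bell state, <Y_A Y_B> = +1 (Bell-state Pauli correlator).
The maximally-mixed part I/4 has tr(I/4 * P tensor P) = 0 for any traceless Pauli P.
So <Y_A Y_B>_rho = w * (+1) + (1 - w) * 0
= 0.13 * (+1)
= 0.1300

0.1300


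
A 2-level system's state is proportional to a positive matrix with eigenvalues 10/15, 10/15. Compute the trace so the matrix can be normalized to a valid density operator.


tr(M) = sum of eigenvalues
= 10/15 + 10/15
= 20/15
= 1.3333

1.3333


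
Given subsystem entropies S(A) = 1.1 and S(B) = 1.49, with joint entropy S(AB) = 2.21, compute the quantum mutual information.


I(A:B) = S(A) + S(B) - S(AB)
= 1.1 + 1.49 - 2.21
= 0.3800

0.3800


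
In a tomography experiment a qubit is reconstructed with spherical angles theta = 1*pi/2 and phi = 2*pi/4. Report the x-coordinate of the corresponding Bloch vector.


theta = 1.5708, phi = 1.5708
r_x = sin(theta)*cos(phi) = 1.0000 * 0.0000
r_x = 0.0000

0.0000


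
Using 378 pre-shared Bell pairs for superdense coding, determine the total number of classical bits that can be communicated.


Superdense coding allows 2 classical bits per shared entangled pair.
378 pair(s) -> 2 * 378 = 756 classical bits

756


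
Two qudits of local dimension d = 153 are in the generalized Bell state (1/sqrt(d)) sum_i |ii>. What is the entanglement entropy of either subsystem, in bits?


For a maximally entangled state in d x d:
S = log2(d) = log2(153)
= 7.2574

7.2574


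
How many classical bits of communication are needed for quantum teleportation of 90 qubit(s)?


Quantum teleportation requires 2 classical bits per qubit teleported.
90 qubit(s) -> 2 * 90 = 180 classical bits

180


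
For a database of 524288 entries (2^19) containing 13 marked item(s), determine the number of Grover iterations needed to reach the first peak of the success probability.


After j Grover iterations the success probability is P(j) = sin^2((2j+1)*theta), where sin(theta) = sqrt(k/N).
N = 2^19 = 524288, k = 13
sin(theta) = sqrt(k/N) = 0.004979511244
theta = arcsin(sqrt(k/N)) = 0.004979531822 rad
P(j) reaches its first maximum when (2j+1)*theta is as close as possible to pi/2, i.e. j = round(pi/(4*theta) - 1/2).
pi/(4*theta) - 1/2 = 157.2253
(For comparison, the common estimate pi/4 * sqrt(N/k) = 157.7260; the exact maximiser is used here.)
Optimal iterations = 157

157


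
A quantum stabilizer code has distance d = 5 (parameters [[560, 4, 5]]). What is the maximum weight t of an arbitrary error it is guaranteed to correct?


Code parameters: [[560, 4, 5]], distance d = 5.
Number of correctable errors = floor((d-1)/2)
= floor((5 - 1)/2)
= floor(4/2)
= 2

2


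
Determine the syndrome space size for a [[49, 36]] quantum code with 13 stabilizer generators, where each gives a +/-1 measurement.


Each stabilizer generator gives a binary (+1 or -1) measurement outcome.
With 13 independent generators:
Total syndromes = 2^13
= 8192

8192


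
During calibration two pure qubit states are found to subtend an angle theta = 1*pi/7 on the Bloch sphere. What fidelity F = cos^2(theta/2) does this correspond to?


For states separated by angle theta on Bloch sphere:
F = cos^2(theta/2)
theta = 1*pi/7 = 0.4488
theta/2 = 0.2244
cos(theta/2) = 0.9749
F = 0.9505

0.9505


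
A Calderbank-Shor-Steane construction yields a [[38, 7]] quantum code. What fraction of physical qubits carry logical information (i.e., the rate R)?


Code rate R = k/n
= 7/38
= 0.1842

0.1842


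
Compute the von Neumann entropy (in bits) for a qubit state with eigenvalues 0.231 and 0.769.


S = -p*log2(p) - (1-p)*log2(1-p)
p = 0.2310, 1-p = 0.7690
= -0.2310 * log2(0.2310) - 0.7690 * log2(0.7690)
= -(-0.4883) - (-0.2914)
= 0.7798

0.7798


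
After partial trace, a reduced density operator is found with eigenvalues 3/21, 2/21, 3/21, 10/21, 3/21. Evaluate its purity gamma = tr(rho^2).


tr(rho^2) = sum of eigenvalues squared
= (3/21)^2 + (2/21)^2 + (3/21)^2 + (10/21)^2 + (3/21)^2
= (9 + 4 + 9 + 100 + 9) / 441
= 131/441
= 0.2971

0.2971


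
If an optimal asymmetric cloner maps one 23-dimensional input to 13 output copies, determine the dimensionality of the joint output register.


Output space = H^(tensor 13) where dim(H) = 23
dim = 23^13
= 529 (after 2 factors)
= 12167 (after 3 factors)
= 279841 (after 4 factors)
= 6436343 (after 5 factors)
= 148035889 (after 6 factors)
= 3404825447 (after 7 factors)
= 78310985281 (after 8 factors)
= 1801152661463 (after 9 factors)
= 41426511213649 (after 10 factors)
= 952809757913927 (after 11 factors)
= 21914624432020321 (after 12 factors)
= 504036361936467383 (after 13 factors)
= 504036361936467383

504036361936467383


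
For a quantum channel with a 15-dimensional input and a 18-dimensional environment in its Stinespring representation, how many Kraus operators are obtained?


Tracing out the environment in an orthonormal basis {|i>_E} gives Kraus operators K_i = <i|_E U |0>_E.
Number of Kraus operators = dim(H_env) = d_env
= 18

18


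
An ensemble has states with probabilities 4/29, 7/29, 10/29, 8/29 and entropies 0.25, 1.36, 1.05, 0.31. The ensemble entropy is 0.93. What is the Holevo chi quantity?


chi = S(rho) - sum_i p_i * S(rho_i)
Weighted entropy = 4/29 * 0.25 + 7/29 * 1.36 + 10/29 * 1.05 + 8/29 * 0.31
= 0.8103
chi = 0.93 - 0.8103
= 0.1197

0.1197


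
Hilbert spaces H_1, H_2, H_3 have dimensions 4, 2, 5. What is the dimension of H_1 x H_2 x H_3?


dim(H_1 x H_2 x H_3) = 4 * 2 * 5
= 8 * 5
= 40

40


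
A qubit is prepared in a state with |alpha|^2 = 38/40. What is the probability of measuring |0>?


|alpha|^2 = 38/40 = 0.9500
|beta|^2 = 1 - 38/40 = 2/40 = 0.0500
P(|0>) = |alpha|^2 = 0.9500

0.9500


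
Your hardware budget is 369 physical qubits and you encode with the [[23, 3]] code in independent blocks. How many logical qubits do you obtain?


Each code block uses 23 physical qubits for 3 logical qubit(s).
Number of complete blocks = floor(369 / 23) = 16
Logical qubits = 16 * 3
= 48

48


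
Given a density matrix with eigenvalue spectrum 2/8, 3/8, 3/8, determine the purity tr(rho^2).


tr(rho^2) = sum of eigenvalues squared
= (2/8)^2 + (3/8)^2 + (3/8)^2
= (4 + 9 + 9) / 64
= 22/64
= 0.3438

0.3438


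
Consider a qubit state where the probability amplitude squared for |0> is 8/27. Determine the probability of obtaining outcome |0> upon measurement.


|alpha|^2 = 8/27 = 0.2963
|beta|^2 = 1 - 8/27 = 19/27 = 0.7037
P(|0>) = |alpha|^2 = 0.2963

0.2963


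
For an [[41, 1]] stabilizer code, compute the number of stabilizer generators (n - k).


For an [[n,k]] stabilizer code:
Number of stabilizer generators = n - k
= 41 - 1
= 40

40


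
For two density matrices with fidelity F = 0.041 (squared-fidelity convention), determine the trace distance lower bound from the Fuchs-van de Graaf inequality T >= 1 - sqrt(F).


Fuchs-van de Graaf (squared-fidelity convention): 1 - sqrt(F) <= T <= sqrt(1 - F).
Lower bound: T >= 1 - sqrt(F)
sqrt(F) = sqrt(0.041) = 0.2025
T >= 1 - 0.2025
T >= 0.7975

0.7975


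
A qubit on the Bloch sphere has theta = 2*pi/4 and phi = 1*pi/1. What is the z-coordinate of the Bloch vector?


theta = 1.5708, phi = 3.1416
r_z = cos(theta) = 0.0000

0.0000


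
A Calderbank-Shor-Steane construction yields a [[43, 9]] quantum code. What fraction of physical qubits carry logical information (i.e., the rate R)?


Code rate R = k/n
= 9/43
= 0.2093

0.2093


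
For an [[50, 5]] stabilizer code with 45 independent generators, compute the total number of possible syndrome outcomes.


Each stabilizer generator gives a binary (+1 or -1) measurement outcome.
With 45 independent generators:
Total syndromes = 2^45
= 35184372088832

35184372088832


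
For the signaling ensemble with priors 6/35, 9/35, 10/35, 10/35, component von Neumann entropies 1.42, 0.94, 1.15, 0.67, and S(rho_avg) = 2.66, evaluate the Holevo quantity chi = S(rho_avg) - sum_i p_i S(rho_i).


chi = S(rho) - sum_i p_i * S(rho_i)
Weighted entropy = 6/35 * 1.42 + 9/35 * 0.94 + 10/35 * 1.15 + 10/35 * 0.67
= 1.0051
chi = 2.66 - 1.0051
= 1.6549

1.6549


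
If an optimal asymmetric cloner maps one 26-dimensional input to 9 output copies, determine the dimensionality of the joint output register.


Output space = H^(tensor 9) where dim(H) = 26
dim = 26^9
= 676 (after 2 factors)
= 17576 (after 3 factors)
= 456976 (after 4 factors)
= 11881376 (after 5 factors)
= 308915776 (after 6 factors)
= 8031810176 (after 7 factors)
= 208827064576 (after 8 factors)
= 5429503678976 (after 9 factors)
= 5429503678976

5429503678976


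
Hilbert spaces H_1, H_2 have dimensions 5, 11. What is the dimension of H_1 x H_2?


dim(H_1 x H_2) = 5 * 11
= 55

55


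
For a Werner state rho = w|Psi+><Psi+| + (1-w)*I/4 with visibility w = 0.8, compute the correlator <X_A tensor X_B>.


|Psi+> = (|01> + |10>)/sqrt(2)
For the pure Bell state, <X_A X_B> = +1 (Bell-state Pauli correlator).
The maximally-mixed part I/4 has tr(I/4 * P tensor P) = 0 for any traceless Pauli P.
So <X_A X_B>_rho = w * (+1) + (1 - w) * 0
= 0.8 * (+1)
= 0.8000

0.8000


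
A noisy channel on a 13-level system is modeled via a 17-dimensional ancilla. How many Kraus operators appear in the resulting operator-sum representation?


Tracing out the environment in an orthonormal basis {|i>_E} gives Kraus operators K_i = <i|_E U |0>_E.
Number of Kraus operators = dim(H_env) = d_env
= 17

17


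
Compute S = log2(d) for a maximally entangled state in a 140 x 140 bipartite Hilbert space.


For a maximally entangled state in d x d:
S = log2(d) = log2(140)
= 7.1293

7.1293


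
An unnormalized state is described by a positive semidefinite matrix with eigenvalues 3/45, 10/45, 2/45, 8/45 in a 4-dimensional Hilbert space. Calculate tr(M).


tr(M) = sum of eigenvalues
= 3/45 + 10/45 + 2/45 + 8/45
= 23/45
= 0.5111

0.5111


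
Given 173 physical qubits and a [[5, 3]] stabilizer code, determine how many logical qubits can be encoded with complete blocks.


Each code block uses 5 physical qubits for 3 logical qubit(s).
Number of complete blocks = floor(173 / 5) = 34
Logical qubits = 34 * 3
= 102

102


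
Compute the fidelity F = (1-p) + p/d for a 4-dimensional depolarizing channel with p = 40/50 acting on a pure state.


F = (1-p) + p/d
= (1 - 0.8000) + 0.8000/4
= 0.2000 + 0.2000
= 0.4000

0.4000


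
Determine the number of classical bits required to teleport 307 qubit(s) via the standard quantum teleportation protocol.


Quantum teleportation requires 2 classical bits per qubit teleported.
307 qubit(s) -> 2 * 307 = 614 classical bits

614


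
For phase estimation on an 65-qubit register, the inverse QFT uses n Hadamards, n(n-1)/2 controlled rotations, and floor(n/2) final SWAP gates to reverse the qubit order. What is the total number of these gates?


Hadamard gates: 65
Controlled rotations: n*(n-1)/2 = 65*64/2 = 2080
SWAP gates: floor(n/2) = floor(65/2) = 32
Total = 65 + 2080 + 32
= 2177

2177


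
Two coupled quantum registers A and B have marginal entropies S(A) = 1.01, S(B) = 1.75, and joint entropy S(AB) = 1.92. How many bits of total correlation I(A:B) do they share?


I(A:B) = S(A) + S(B) - S(AB)
= 1.01 + 1.75 - 1.92
= 0.8400

0.8400


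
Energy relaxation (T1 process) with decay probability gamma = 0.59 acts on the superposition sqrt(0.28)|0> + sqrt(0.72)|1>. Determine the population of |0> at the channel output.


For amplitude damping with parameter gamma on state sqrt(a)|0> + sqrt(b)|1>:
alpha^2 = 0.28, beta^2 = 0.72
P(|0>) = alpha^2 + gamma * beta^2
= 0.28 + 0.59 * 0.72
= 0.28 + 0.4248
= 0.7048

0.7048


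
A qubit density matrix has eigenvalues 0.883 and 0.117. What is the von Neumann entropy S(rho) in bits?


S = -p*log2(p) - (1-p)*log2(1-p)
p = 0.8830, 1-p = 0.1170
= -0.8830 * log2(0.8830) - 0.1170 * log2(0.1170)
= -(-0.1585) - (-0.3622)
= 0.5207

0.5207


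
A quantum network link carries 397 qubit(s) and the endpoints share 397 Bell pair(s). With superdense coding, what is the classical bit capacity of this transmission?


Superdense coding allows 2 classical bits per shared entangled pair.
397 pair(s) -> 2 * 397 = 794 classical bits

794


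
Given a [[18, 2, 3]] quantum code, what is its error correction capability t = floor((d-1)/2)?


Code parameters: [[18, 2, 3]], distance d = 3.
Number of correctable errors = floor((d-1)/2)
= floor((3 - 1)/2)
= floor(2/2)
= 1

1


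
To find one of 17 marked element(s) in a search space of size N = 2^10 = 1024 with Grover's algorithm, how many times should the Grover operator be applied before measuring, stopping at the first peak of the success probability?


After j Grover iterations the success probability is P(j) = sin^2((2j+1)*theta), where sin(theta) = sqrt(k/N).
N = 2^10 = 1024, k = 17
sin(theta) = sqrt(k/N) = 0.1288470508
theta = arcsin(sqrt(k/N)) = 0.1292062512 rad
P(j) reaches its first maximum when (2j+1)*theta is as close as possible to pi/2, i.e. j = round(pi/(4*theta) - 1/2).
pi/(4*theta) - 1/2 = 5.5786
(For comparison, the common estimate pi/4 * sqrt(N/k) = 6.0956; the exact maximiser is used here.)
Optimal iterations = 6

6


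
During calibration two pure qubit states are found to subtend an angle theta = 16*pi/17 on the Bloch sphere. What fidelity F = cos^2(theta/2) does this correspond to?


For states separated by angle theta on Bloch sphere:
F = cos^2(theta/2)
theta = 16*pi/17 = 2.9568
theta/2 = 1.4784
cos(theta/2) = 0.0923
F = 0.0085

0.0085


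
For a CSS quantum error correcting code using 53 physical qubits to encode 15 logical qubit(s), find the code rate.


Code rate R = k/n
= 15/53
= 0.2830

0.2830


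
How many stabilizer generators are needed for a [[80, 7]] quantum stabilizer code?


For an [[n,k]] stabilizer code:
Number of stabilizer generators = n - k
= 80 - 7
= 73

73


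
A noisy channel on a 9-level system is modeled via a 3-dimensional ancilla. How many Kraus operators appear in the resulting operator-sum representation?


Tracing out the environment in an orthonormal basis {|i>_E} gives Kraus operators K_i = <i|_E U |0>_E.
Number of Kraus operators = dim(H_env) = d_env
= 3

3


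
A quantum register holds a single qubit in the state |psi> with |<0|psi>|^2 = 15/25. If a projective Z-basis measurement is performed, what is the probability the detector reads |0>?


|alpha|^2 = 15/25 = 0.6000
|beta|^2 = 1 - 15/25 = 10/25 = 0.4000
P(|0>) = |alpha|^2 = 0.6000

0.6000


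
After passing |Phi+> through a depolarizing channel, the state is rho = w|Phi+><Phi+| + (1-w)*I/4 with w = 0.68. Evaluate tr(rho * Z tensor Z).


|Phi+> = (|00> + |11>)/sqrt(2)
For the pure Bell state, <Z_A Z_B> = +1 (Bell-state Pauli correlator).
The maximally-mixed part I/4 has tr(I/4 * P tensor P) = 0 for any traceless Pauli P.
So <Z_A Z_B>_rho = w * (+1) + (1 - w) * 0
= 0.68 * (+1)
= 0.6800

0.6800


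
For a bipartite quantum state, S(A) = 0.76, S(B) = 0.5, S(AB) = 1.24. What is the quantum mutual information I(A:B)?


I(A:B) = S(A) + S(B) - S(AB)
= 0.76 + 0.5 - 1.24
= 0.0200

0.0200


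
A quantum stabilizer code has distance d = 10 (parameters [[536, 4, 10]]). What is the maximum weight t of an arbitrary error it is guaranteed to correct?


Code parameters: [[536, 4, 10]], distance d = 10.
Number of correctable errors = floor((d-1)/2)
= floor((10 - 1)/2)
= floor(9/2)
= 4

4


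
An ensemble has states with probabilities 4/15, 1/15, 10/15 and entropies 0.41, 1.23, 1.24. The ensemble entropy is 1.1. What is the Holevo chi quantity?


chi = S(rho) - sum_i p_i * S(rho_i)
Weighted entropy = 4/15 * 0.41 + 1/15 * 1.23 + 10/15 * 1.24
= 1.0180
chi = 1.1 - 1.0180
= 0.0820

0.0820


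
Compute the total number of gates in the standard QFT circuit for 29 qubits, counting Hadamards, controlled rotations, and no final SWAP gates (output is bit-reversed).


Hadamard gates: 29
Controlled rotations: n*(n-1)/2 = 29*28/2 = 406
SWAP gates: 0 (omitted)
Total = 29 + 406
= 435

435


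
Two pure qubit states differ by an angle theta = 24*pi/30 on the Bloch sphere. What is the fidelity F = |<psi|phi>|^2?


For states separated by angle theta on Bloch sphere:
F = cos^2(theta/2)
theta = 24*pi/30 = 2.5133
theta/2 = 1.2566
cos(theta/2) = 0.3090
F = 0.0955

0.0955


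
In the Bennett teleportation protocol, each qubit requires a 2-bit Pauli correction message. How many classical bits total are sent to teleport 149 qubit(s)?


Quantum teleportation requires 2 classical bits per qubit teleported.
149 qubit(s) -> 2 * 149 = 298 classical bits

298


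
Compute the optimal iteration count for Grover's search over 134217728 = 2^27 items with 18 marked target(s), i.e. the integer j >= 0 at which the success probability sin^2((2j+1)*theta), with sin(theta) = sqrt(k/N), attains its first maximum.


After j Grover iterations the success probability is P(j) = sin^2((2j+1)*theta), where sin(theta) = sqrt(k/N).
N = 2^27 = 134217728, k = 18
sin(theta) = sqrt(k/N) = 0.0003662109375
theta = arcsin(sqrt(k/N)) = 0.0003662109457 rad
P(j) reaches its first maximum when (2j+1)*theta is as close as possible to pi/2, i.e. j = round(pi/(4*theta) - 1/2).
pi/(4*theta) - 1/2 = 2144.1605
(For comparison, the common estimate pi/4 * sqrt(N/k) = 2144.6606; the exact maximiser is used here.)
Optimal iterations = 2144

2144


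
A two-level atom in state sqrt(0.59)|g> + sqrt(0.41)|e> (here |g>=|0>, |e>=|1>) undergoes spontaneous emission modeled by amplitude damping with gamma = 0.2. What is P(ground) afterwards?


For amplitude damping with parameter gamma on state sqrt(a)|0> + sqrt(b)|1>:
alpha^2 = 0.59, beta^2 = 0.41
P(|0>) = alpha^2 + gamma * beta^2
= 0.59 + 0.2 * 0.41
= 0.59 + 0.0820
= 0.6720

0.6720


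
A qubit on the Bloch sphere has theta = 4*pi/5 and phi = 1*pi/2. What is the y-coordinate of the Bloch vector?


theta = 2.5133, phi = 1.5708
r_y = sin(theta)*sin(phi) = 0.5878 * 1.0000
r_y = 0.5878

0.5878


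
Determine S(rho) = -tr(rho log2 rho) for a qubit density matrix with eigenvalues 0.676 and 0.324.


S = -p*log2(p) - (1-p)*log2(1-p)
p = 0.6760, 1-p = 0.3240
= -0.6760 * log2(0.6760) - 0.3240 * log2(0.3240)
= -(-0.3819) - (-0.5268)
= 0.9087

0.9087


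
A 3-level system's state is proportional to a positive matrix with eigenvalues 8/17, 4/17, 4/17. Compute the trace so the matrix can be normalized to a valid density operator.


tr(M) = sum of eigenvalues
= 8/17 + 4/17 + 4/17
= 16/17
= 0.9412

0.9412


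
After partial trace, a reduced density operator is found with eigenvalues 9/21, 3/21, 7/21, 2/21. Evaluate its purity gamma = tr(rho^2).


tr(rho^2) = sum of eigenvalues squared
= (9/21)^2 + (3/21)^2 + (7/21)^2 + (2/21)^2
= (81 + 9 + 49 + 4) / 441
= 143/441
= 0.3243

0.3243


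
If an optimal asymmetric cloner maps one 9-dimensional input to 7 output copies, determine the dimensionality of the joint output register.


Output space = H^(tensor 7) where dim(H) = 9
dim = 9^7
= 81 (after 2 factors)
= 729 (after 3 factors)
= 6561 (after 4 factors)
= 59049 (after 5 factors)
= 531441 (after 6 factors)
= 4782969 (after 7 factors)
= 4782969

4782969


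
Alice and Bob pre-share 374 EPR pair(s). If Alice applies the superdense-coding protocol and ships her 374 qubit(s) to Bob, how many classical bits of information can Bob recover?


Superdense coding allows 2 classical bits per shared entangled pair.
374 pair(s) -> 2 * 374 = 748 classical bits

748


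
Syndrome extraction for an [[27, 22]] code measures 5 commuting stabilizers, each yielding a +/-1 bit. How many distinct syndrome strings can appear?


Each stabilizer generator gives a binary (+1 or -1) measurement outcome.
With 5 independent generators:
Total syndromes = 2^5
= 32

32


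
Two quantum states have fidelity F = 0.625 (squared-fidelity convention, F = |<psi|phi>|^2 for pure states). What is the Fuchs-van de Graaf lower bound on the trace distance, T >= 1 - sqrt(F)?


Fuchs-van de Graaf (squared-fidelity convention): 1 - sqrt(F) <= T <= sqrt(1 - F).
Lower bound: T >= 1 - sqrt(F)
sqrt(F) = sqrt(0.625) = 0.7906
T >= 1 - 0.7906
T >= 0.2094

0.2094


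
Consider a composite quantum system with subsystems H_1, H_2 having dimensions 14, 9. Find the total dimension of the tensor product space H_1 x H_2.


dim(H_1 x H_2) = 14 * 9
= 126

126


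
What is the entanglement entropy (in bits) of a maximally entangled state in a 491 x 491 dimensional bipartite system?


For a maximally entangled state in d x d:
S = log2(d) = log2(491)
= 8.9396

8.9396


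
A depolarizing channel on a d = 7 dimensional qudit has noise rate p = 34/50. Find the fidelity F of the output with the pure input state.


F = (1-p) + p/d
= (1 - 0.6800) + 0.6800/7
= 0.3200 + 0.0971
= 0.4171

0.4171


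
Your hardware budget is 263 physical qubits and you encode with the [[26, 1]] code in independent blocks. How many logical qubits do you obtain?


Each code block uses 26 physical qubits for 1 logical qubit(s).
Number of complete blocks = floor(263 / 26) = 10
Logical qubits = 10 * 1
= 10

10


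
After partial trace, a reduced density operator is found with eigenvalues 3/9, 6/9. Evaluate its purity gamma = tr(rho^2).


tr(rho^2) = sum of eigenvalues squared
= (3/9)^2 + (6/9)^2
= (9 + 36) / 81
= 45/81
= 0.5556

0.5556


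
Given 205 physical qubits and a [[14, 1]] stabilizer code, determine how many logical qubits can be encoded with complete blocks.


Each code block uses 14 physical qubits for 1 logical qubit(s).
Number of complete blocks = floor(205 / 14) = 14
Logical qubits = 14 * 1
= 14

14


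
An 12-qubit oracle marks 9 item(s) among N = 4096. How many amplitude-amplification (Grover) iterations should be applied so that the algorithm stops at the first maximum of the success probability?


After j Grover iterations the success probability is P(j) = sin^2((2j+1)*theta), where sin(theta) = sqrt(k/N).
N = 2^12 = 4096, k = 9
sin(theta) = sqrt(k/N) = 0.046875
theta = arcsin(sqrt(k/N)) = 0.04689218313 rad
P(j) reaches its first maximum when (2j+1)*theta is as close as possible to pi/2, i.e. j = round(pi/(4*theta) - 1/2).
pi/(4*theta) - 1/2 = 16.2490
(For comparison, the common estimate pi/4 * sqrt(N/k) = 16.7552; the exact maximiser is used here.)
Optimal iterations = 16

16


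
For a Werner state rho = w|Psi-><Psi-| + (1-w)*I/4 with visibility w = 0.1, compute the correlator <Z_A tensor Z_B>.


|Psi-> = (|01> - |10>)/sqrt(2)
For the pure Bell state, <Z_A Z_B> = -1 (Bell-state Pauli correlator).
The maximally-mixed part I/4 has tr(I/4 * P tensor P) = 0 for any traceless Pauli P.
So <Z_A Z_B>_rho = w * (-1) + (1 - w) * 0
= 0.1 * (-1)
= -0.1000

-0.1000


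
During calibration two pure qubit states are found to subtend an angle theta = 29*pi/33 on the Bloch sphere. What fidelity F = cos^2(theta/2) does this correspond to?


For states separated by angle theta on Bloch sphere:
F = cos^2(theta/2)
theta = 29*pi/33 = 2.7608
theta/2 = 1.3804
cos(theta/2) = 0.1893
F = 0.0358

0.0358


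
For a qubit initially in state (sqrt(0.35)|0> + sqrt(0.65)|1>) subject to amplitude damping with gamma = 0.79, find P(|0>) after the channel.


For amplitude damping with parameter gamma on state sqrt(a)|0> + sqrt(b)|1>:
alpha^2 = 0.35, beta^2 = 0.65
P(|0>) = alpha^2 + gamma * beta^2
= 0.35 + 0.79 * 0.65
= 0.35 + 0.5135
= 0.8635

0.8635


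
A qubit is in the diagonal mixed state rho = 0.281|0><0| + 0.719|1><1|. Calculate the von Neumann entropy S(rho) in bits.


S = -p*log2(p) - (1-p)*log2(1-p)
p = 0.2810, 1-p = 0.7190
= -0.2810 * log2(0.2810) - 0.7190 * log2(0.7190)
= -(-0.5146) - (-0.3422)
= 0.8568

0.8568


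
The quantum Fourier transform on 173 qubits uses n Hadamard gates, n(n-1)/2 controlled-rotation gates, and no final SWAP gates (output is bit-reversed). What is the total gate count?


Hadamard gates: 173
Controlled rotations: n*(n-1)/2 = 173*172/2 = 14878
SWAP gates: 0 (omitted)
Total = 173 + 14878
= 15051

15051


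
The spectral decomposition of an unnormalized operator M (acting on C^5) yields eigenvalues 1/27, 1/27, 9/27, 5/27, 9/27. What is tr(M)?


tr(M) = sum of eigenvalues
= 1/27 + 1/27 + 9/27 + 5/27 + 9/27
= 25/27
= 0.9259

0.9259


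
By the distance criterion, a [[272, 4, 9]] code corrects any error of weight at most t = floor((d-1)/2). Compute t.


Code parameters: [[272, 4, 9]], distance d = 9.
Number of correctable errors = floor((d-1)/2)
= floor((9 - 1)/2)
= floor(8/2)
= 4

4


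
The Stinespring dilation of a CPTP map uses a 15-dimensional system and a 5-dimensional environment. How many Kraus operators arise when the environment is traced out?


Tracing out the environment in an orthonormal basis {|i>_E} gives Kraus operators K_i = <i|_E U |0>_E.
Number of Kraus operators = dim(H_env) = d_env
= 5

5


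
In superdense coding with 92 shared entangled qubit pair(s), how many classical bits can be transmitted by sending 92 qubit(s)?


Superdense coding allows 2 classical bits per shared entangled pair.
92 pair(s) -> 2 * 92 = 184 classical bits

184


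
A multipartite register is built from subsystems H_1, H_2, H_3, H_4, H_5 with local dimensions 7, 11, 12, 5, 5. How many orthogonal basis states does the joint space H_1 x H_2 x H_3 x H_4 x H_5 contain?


dim(H_1 x H_2 x H_3 x H_4 x H_5) = 7 * 11 * 12 * 5 * 5
= 77 * 12 * 5 * 5
= 924 * 5 * 5
= 4620 * 5
= 23100

23100


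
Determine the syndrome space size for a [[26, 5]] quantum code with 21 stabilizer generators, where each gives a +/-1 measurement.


Each stabilizer generator gives a binary (+1 or -1) measurement outcome.
With 21 independent generators:
Total syndromes = 2^21
= 2097152

2097152


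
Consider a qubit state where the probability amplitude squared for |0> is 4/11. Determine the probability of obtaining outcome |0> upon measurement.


|alpha|^2 = 4/11 = 0.3636
|beta|^2 = 1 - 4/11 = 7/11 = 0.6364
P(|0>) = |alpha|^2 = 0.3636

0.3636


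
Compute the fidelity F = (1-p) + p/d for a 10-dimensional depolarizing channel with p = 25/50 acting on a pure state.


F = (1-p) + p/d
= (1 - 0.5000) + 0.5000/10
= 0.5000 + 0.0500
= 0.5500

0.5500


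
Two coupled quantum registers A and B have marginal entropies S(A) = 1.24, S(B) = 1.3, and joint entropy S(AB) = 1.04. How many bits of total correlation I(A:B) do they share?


I(A:B) = S(A) + S(B) - S(AB)
= 1.24 + 1.3 - 1.04
= 1.5000

1.5000


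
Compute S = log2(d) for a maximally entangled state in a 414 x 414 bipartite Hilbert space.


For a maximally entangled state in d x d:
S = log2(d) = log2(414)
= 8.6935

8.6935


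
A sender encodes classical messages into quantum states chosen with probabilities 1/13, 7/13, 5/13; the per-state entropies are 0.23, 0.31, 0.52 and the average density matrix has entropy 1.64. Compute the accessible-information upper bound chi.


chi = S(rho) - sum_i p_i * S(rho_i)
Weighted entropy = 1/13 * 0.23 + 7/13 * 0.31 + 5/13 * 0.52
= 0.3846
chi = 1.64 - 0.3846
= 1.2554

1.2554


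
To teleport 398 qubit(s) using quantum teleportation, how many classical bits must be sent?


Quantum teleportation requires 2 classical bits per qubit teleported.
398 qubit(s) -> 2 * 398 = 796 classical bits

796


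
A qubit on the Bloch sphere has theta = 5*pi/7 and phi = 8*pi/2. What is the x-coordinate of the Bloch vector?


theta = 2.2440, phi = 12.5664
r_x = sin(theta)*cos(phi) = 0.7818 * 1.0000
r_x = 0.7818

0.7818


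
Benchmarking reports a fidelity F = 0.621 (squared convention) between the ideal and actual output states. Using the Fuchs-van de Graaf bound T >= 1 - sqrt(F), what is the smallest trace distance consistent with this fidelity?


Fuchs-van de Graaf (squared-fidelity convention): 1 - sqrt(F) <= T <= sqrt(1 - F).
Lower bound: T >= 1 - sqrt(F)
sqrt(F) = sqrt(0.621) = 0.7880
T >= 1 - 0.7880
T >= 0.2120

0.2120


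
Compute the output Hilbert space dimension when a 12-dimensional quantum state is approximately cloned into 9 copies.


Output space = H^(tensor 9) where dim(H) = 12
dim = 12^9
= 144 (after 2 factors)
= 1728 (after 3 factors)
= 20736 (after 4 factors)
= 248832 (after 5 factors)
= 2985984 (after 6 factors)
= 35831808 (after 7 factors)
= 429981696 (after 8 factors)
= 5159780352 (after 9 factors)
= 5159780352

5159780352


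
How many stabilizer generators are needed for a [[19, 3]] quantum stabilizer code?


For an [[n,k]] stabilizer code:
Number of stabilizer generators = n - k
= 19 - 3
= 16

16


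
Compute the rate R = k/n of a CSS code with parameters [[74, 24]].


Code rate R = k/n
= 24/74
= 0.3243

0.3243


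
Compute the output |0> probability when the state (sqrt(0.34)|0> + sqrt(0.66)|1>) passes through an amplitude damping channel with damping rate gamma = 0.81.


For amplitude damping with parameter gamma on state sqrt(a)|0> + sqrt(b)|1>:
alpha^2 = 0.34, beta^2 = 0.66
P(|0>) = alpha^2 + gamma * beta^2
= 0.34 + 0.81 * 0.66
= 0.34 + 0.5346
= 0.8746

0.8746


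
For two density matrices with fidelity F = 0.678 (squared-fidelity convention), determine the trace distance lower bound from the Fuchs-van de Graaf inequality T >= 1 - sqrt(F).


Fuchs-van de Graaf (squared-fidelity convention): 1 - sqrt(F) <= T <= sqrt(1 - F).
Lower bound: T >= 1 - sqrt(F)
sqrt(F) = sqrt(0.678) = 0.8234
T >= 1 - 0.8234
T >= 0.1766

0.1766


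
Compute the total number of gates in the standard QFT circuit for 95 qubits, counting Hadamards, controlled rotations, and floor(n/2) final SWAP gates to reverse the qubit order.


Hadamard gates: 95
Controlled rotations: n*(n-1)/2 = 95*94/2 = 4465
SWAP gates: floor(n/2) = floor(95/2) = 47
Total = 95 + 4465 + 47
= 4607

4607


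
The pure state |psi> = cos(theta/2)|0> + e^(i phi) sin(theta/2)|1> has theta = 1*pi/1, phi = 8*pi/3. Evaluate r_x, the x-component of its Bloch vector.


theta = 3.1416, phi = 8.3776
r_x = sin(theta)*cos(phi) = 0.0000 * -0.5000
r_x = 0.0000

0.0000


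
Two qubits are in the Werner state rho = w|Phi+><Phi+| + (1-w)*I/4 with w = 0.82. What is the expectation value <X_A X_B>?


|Phi+> = (|00> + |11>)/sqrt(2)
For the pure Bell state, <X_A X_B> = +1 (Bell-state Pauli correlator).
The maximally-mixed part I/4 has tr(I/4 * P tensor P) = 0 for any traceless Pauli P.
So <X_A X_B>_rho = w * (+1) + (1 - w) * 0
= 0.82 * (+1)
= 0.8200

0.8200


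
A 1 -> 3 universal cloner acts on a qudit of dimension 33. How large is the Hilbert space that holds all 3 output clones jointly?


Output space = H^(tensor 3) where dim(H) = 33
dim = 33^3
= 1089 (after 2 factors)
= 35937 (after 3 factors)
= 35937

35937


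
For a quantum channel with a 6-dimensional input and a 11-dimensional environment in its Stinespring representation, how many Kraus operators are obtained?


Tracing out the environment in an orthonormal basis {|i>_E} gives Kraus operators K_i = <i|_E U |0>_E.
Number of Kraus operators = dim(H_env) = d_env
= 11

11


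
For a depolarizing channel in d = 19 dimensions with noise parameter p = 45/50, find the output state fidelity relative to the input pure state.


F = (1-p) + p/d
= (1 - 0.9000) + 0.9000/19
= 0.1000 + 0.0474
= 0.1474

0.1474


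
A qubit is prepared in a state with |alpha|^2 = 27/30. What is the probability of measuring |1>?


|alpha|^2 = 27/30 = 0.9000
|beta|^2 = 1 - 27/30 = 3/30 = 0.1000
P(|1>) = |beta|^2 = 0.1000

0.1000


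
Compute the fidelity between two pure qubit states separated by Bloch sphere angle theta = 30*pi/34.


For states separated by angle theta on Bloch sphere:
F = cos^2(theta/2)
theta = 30*pi/34 = 2.7720
theta/2 = 1.3860
cos(theta/2) = 0.1837
F = 0.0338

0.0338


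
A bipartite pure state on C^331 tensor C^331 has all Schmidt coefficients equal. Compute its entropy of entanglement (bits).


For a maximally entangled state in d x d:
S = log2(d) = log2(331)
= 8.3707

8.3707


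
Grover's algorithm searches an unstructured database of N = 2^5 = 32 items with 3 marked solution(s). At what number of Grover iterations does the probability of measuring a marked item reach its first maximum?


After j Grover iterations the success probability is P(j) = sin^2((2j+1)*theta), where sin(theta) = sqrt(k/N).
N = 2^5 = 32, k = 3
sin(theta) = sqrt(k/N) = 0.3061862178
theta = arcsin(sqrt(k/N)) = 0.3111842443 rad
P(j) reaches its first maximum when (2j+1)*theta is as close as possible to pi/2, i.e. j = round(pi/(4*theta) - 1/2).
pi/(4*theta) - 1/2 = 2.0239
(For comparison, the common estimate pi/4 * sqrt(N/k) = 2.5651; the exact maximiser is used here.)
Optimal iterations = 2

2
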